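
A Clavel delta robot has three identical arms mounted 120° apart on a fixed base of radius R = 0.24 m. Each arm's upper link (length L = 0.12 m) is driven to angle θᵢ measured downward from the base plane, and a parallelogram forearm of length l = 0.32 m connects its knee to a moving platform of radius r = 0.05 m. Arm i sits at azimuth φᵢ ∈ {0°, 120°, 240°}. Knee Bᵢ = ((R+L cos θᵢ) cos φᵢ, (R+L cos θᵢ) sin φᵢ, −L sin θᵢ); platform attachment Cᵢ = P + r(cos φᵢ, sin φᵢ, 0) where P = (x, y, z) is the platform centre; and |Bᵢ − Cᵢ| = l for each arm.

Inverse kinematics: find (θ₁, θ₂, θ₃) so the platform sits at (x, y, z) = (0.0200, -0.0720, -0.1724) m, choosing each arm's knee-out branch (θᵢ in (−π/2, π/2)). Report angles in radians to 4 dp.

arm 1 (φ=0.0°): x'=0.0200, y'=-0.0720
  e−x'=0.1700;  (l²−L²−(e−x')²−y'²−z²)/2L = 0.1008
  √(A²+B²)=0.2421;  θ1 = -0.7924+1.1414 ≈ 0.3489
φ2=120.0° → target in arm frame (-0.0724, 0.0187)
  e−x'=0.2624;  (l²−L²−(e−x')²−y'²−z²)/2L = -0.0454
  θ2 = atan2(B,A) + arccos(C/0.3139) = 1.1346
arm 3 (φ=240.0°): x'=0.0524, y'=0.0533
  A cos θ + B sin θ = C:  0.1376·cos θ + -0.1724·sin θ = 0.1520
  γ=atan2(-0.1724,0.1376)=-0.8970;  ψ=arccos(0.6892)=0.8105;  θ3=γ+ψ≈-0.0866

θ₁ = 0.3489, θ₂ = 1.1346, θ₃ = -0.0866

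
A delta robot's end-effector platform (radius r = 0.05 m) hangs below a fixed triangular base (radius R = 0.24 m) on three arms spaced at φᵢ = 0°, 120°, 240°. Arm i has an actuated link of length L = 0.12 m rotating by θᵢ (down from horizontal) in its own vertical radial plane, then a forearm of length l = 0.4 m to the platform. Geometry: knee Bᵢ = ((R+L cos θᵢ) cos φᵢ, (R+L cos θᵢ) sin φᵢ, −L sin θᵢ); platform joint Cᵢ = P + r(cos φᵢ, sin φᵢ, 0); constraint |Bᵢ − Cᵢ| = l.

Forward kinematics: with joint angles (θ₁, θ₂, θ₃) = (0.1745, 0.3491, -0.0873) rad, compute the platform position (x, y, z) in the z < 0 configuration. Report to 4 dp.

(-0.0022, -0.0288, -0.2715)

φ1=0.0°: virtual centre (0.3082, 0.0000, -0.0208), radius l
φ2=120.0°: virtual centre (-0.1514, 0.2622, -0.0410), radius l
φ3=240.0°: virtual centre (-0.1548, -0.2681, 0.0105), radius l
|centre ₂|²−|centre ₁|² = -0.0021;  |centre ₃|²−|centre ₁|² = 0.0005
linear system: -0.9191x+0.5244y = -0.0021−-0.0404z; -0.9259x+-0.5361y = 0.0005−0.0626z
det = 0.9783;  x = 0.0008+0.0114z,  y = -0.0024+0.0971z
quadratic in z: (1.0096)z²+(0.0342)z+(-0.0651)=0, √Δ=0.5139 → z ∈ {-0.2715, 0.2376}; z = -0.2715 (taking z<0)
x = -0.0022, y = -0.0288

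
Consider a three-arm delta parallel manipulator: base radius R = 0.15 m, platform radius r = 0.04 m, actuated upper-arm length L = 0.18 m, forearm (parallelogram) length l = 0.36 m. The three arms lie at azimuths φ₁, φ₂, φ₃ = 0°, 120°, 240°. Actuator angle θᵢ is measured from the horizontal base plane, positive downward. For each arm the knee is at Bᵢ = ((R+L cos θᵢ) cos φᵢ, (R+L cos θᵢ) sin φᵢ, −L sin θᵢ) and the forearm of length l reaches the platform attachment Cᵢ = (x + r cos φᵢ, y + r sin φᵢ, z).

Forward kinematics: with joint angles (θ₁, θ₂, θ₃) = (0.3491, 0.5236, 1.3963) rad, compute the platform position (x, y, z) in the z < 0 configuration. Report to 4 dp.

arm 1 at φ=0.0°: ρ1 = 0.2791;  S1 = (0.2791, 0.0000, -0.0616)
S2 = (0.2659·cos120.0°, 0.2659·sin120.0°, -0.0900) = (-0.1329, 0.2303, -0.0900)
S3 = (0.1413·cos240.0°, 0.1413·sin240.0°, -0.1773) = (-0.0706, -0.1223, -0.1773)
|S₂|²−|S₁|² = -0.0029;  |S₃|²−|S₁|² = -0.0303
linear system: -0.8242x+0.4605y = -0.0029−-0.0569z; -0.6995x+-0.2447y = -0.0303−-0.2314z
det = 0.5238;  x = 0.0280+-0.2300z,  y = 0.0438+-0.2882z
sphere 1 gives Az²+Bz+C=0 with A=1.1359, B=0.2134, C=-0.0608;  B²−4AC=0.3219;  roots -0.3437, 0.1558;  negative root z = -0.3437
x = 0.1071, y = 0.1429

(0.1071, 0.1429, -0.3437)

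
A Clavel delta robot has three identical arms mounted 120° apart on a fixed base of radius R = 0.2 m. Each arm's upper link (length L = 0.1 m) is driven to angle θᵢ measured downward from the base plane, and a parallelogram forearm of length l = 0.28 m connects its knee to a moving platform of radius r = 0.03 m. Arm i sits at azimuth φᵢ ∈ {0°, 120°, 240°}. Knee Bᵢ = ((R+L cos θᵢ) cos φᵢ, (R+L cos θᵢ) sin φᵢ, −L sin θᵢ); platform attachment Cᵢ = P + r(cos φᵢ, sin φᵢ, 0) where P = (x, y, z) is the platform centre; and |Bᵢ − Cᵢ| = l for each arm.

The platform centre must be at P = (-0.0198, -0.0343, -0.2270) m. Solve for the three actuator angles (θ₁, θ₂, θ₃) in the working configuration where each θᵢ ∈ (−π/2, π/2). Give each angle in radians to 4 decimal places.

φ1=0.0° → target in arm frame (-0.0198, -0.0343)
  e−x'=0.1898;  (l²−L²−(e−x')²−y'²−z²)/2L = -0.1016
  θ1 = atan2(B,A) + arccos(C/0.2959) = 1.0471
φ2=120.0° → target in arm frame (-0.0198, 0.0343)
  A=0.1898, B=-0.2270, C=(l²−L²−A²−y'²−z²)/(2L)=-0.1017
  θ2 = atan2(B,A) + arccos(C/0.2959) = 1.0471
arm 3 (φ=240.0°): x'=0.0396, y'=0.0000
  e−x'=0.1304;  (l²−L²−(e−x')²−y'²−z²)/2L = -0.0007
  √(A²+B²)=0.2618;  θ3 = -1.0494+1.5733 ≈ 0.5239

θ₁ = 1.0471, θ₂ = 1.0471, θ₃ = 0.5239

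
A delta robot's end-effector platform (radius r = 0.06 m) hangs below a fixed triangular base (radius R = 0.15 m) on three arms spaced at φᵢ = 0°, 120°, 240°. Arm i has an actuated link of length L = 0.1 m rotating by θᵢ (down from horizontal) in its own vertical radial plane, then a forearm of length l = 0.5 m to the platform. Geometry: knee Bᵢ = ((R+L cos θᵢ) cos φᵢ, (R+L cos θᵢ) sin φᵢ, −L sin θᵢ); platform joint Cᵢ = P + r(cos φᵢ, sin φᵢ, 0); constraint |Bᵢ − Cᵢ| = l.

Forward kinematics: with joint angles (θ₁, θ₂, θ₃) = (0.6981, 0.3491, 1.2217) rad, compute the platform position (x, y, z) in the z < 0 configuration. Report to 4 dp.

(0.0190, 0.1390, -0.5213)

φ1=0.0°: virtual centre (0.1666, 0.0000, -0.0643), radius l
φ2=120.0°: virtual centre (-0.0920, 0.1593, -0.0342), radius l
centre 3 = (0.1242·cos240.0°, 0.1242·sin240.0°, -0.0940) = (-0.0621, -0.1076, -0.0940)
|centre ₂|²−|centre ₁|² = 0.0031;  |centre ₃|²−|centre ₁|² = -0.0076
[-0.5172 0.3186 0.0601]·P = 0.0031;  [-0.4574 -0.2151 -0.0594]·P = -0.0076
det = 0.2570;  x = 0.0068+-0.0233z,  y = 0.0209+-0.2265z
into |P−centre ₁|² = l²: 1.0519z² + 0.1265z + -0.2199 = 0;  Δ = 0.9413;  z = -0.5213 or 0.4010 → z<0 root = -0.5213
x = 0.0190, y = 0.1390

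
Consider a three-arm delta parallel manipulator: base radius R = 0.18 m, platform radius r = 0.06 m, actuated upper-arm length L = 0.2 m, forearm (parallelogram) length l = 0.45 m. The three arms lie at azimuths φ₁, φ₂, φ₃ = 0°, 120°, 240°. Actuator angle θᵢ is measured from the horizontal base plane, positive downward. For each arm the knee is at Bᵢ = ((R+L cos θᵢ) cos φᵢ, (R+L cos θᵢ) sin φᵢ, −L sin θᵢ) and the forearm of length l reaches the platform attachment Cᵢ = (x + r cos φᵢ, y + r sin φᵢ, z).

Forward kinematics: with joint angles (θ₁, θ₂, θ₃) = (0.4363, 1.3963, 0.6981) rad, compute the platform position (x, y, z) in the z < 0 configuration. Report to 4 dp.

S1 = (0.3013·cos0.0°, 0.3013·sin0.0°, -0.0845) = (0.3013, 0.0000, -0.0845)
arm 2 at φ=120.0°: (R−r)+L cos θ2 = 0.1547;  S2 = (-0.0774, 0.1340, -0.1970)
arm 3 at φ=240.0°: (R−r)+L cos θ3 = 0.2732;  S3 = (-0.1366, -0.2366, -0.1286)
subtract pairs → two planes through P
plane₁₂: -0.7573x+0.2680y+-0.2249z = -0.0352
det = 0.5930;  x = 0.0311+-0.2193z,  y = -0.0433+0.2196z
into |P−S₁|² = l²: 1.0963z² + 0.2685z + -0.1205 = 0;  Δ = 0.6005;  z = -0.4758 or 0.2310 → z<0 root = -0.4758
x = 0.1354, y = -0.1479

(0.1354, -0.1479, -0.4758)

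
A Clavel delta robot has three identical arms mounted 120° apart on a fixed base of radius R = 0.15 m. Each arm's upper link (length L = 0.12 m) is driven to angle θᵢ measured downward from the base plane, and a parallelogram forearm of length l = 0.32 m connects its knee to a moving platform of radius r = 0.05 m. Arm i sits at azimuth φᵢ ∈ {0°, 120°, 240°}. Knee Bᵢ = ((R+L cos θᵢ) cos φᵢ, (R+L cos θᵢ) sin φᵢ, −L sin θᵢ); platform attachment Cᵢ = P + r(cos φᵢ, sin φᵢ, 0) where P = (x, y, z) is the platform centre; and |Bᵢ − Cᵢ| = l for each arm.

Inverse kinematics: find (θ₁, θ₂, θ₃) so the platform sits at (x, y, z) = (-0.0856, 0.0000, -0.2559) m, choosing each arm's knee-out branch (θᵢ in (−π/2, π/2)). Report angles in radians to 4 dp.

θ₁ = 0.7854, θ₂ = -0.0003, θ₃ = -0.0003

arm 1 (φ=0.0°): x'=-0.0856, y'=0.0000
  e−x'=0.1856;  (l²−L²−(e−x')²−y'²−z²)/2L = -0.0497
  θ1 = atan2(B,A) + arccos(C/0.3161) = 0.7854
rotate P by −φ2: (0.0428, 0.0741, -0.2559)
  e−x'=0.0572;  (l²−L²−(e−x')²−y'²−z²)/2L = 0.0573
  √(A²+B²)=0.2622;  θ2 = -1.3509+1.3506 ≈ -0.0003
arm 3 (φ=240.0°): x'=0.0428, y'=-0.0741
  A cos θ + B sin θ = C:  0.0572·cos θ + -0.2559·sin θ = 0.0573
  γ=atan2(-0.2559,0.0572)=-1.3509;  ψ=arccos(0.2185)=1.3506;  θ3=γ+ψ≈-0.0003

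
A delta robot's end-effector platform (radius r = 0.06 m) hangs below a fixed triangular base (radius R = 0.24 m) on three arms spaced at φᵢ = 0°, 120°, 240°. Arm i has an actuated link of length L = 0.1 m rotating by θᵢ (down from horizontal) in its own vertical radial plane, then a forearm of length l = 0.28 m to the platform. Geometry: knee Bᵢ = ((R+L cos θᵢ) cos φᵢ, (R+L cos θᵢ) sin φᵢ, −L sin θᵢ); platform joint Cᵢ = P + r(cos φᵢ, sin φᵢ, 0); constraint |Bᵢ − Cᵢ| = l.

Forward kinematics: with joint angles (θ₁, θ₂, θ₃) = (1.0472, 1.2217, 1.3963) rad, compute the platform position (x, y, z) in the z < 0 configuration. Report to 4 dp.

(0.0213, 0.0125, -0.2728)

S1 = (0.2300·cos0.0°, 0.2300·sin0.0°, -0.0866) = (0.2300, 0.0000, -0.0866)
S2 = (0.2142·cos120.0°, 0.2142·sin120.0°, -0.0940) = (-0.1071, 0.1855, -0.0940)
S3 = (0.1974·cos240.0°, 0.1974·sin240.0°, -0.0985) = (-0.0987, -0.1709, -0.0985)
|S₂|²−|S₁|² = -0.0057;  |S₃|²−|S₁|² = -0.0117
linear system: -0.6742x+0.3710y = -0.0057−-0.0147z; -0.6574x+-0.3418y = -0.0117−-0.0238z
det = 0.4744;  x = 0.0133+-0.0292z,  y = 0.0088+-0.0134z
sphere 1 gives Az²+Bz+C=0 with A=1.0010, B=0.1856, C=-0.0239;  B²−4AC=0.1300;  roots -0.2728, 0.0874;  negative root z = -0.2728
x = 0.0213, y = 0.0125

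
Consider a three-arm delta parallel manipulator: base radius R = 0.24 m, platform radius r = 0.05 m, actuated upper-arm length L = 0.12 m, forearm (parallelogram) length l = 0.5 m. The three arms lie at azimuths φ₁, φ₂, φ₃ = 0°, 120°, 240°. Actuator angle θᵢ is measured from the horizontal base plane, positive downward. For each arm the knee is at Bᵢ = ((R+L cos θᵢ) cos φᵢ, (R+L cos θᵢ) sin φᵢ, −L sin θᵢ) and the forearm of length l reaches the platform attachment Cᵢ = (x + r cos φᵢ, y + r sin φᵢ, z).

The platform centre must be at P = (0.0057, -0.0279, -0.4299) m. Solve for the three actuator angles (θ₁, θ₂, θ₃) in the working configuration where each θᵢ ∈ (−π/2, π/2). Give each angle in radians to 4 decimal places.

arm 1 (φ=0.0°): x'=0.0057, y'=-0.0279
  A cos θ + B sin θ = C:  0.1843·cos θ + -0.4299·sin θ = 0.0668
  √(A²+B²)=0.4677;  θ1 = -1.1658+1.4274 ≈ 0.2616
arm 2 (φ=120.0°): x'=-0.0270, y'=0.0090
  e−x'=0.2170;  (l²−L²−(e−x')²−y'²−z²)/2L = 0.0150
  γ=atan2(-0.4299,0.2170)=-1.1033;  ψ=arccos(0.0312)=1.5396;  θ2=γ+ψ≈0.4362
φ3=240.0° → target in arm frame (0.0213, 0.0189)
  A=0.1687, B=-0.4299, C=(l²−L²−A²−y'²−z²)/(2L)=0.0916
  θ3 = atan2(B,A) + arccos(C/0.4618) = 0.1743

θ₁ = 0.2616, θ₂ = 0.4362, θ₃ = 0.1743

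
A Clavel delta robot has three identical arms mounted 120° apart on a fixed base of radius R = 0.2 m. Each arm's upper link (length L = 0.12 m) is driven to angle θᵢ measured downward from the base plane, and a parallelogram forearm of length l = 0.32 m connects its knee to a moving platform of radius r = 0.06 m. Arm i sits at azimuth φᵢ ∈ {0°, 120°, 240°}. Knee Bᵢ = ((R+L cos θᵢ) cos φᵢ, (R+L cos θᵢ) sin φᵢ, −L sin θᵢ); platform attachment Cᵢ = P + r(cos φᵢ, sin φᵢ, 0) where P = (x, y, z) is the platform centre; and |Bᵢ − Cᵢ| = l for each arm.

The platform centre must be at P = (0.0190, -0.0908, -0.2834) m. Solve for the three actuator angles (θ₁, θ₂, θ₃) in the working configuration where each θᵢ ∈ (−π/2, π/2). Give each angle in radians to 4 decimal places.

θ₁ = 0.6105, θ₂ = 1.2219, θ₃ = 0.2616

arm 1 (φ=0.0°): x'=0.0190, y'=-0.0908
  A cos θ + B sin θ = C:  0.1210·cos θ + -0.2834·sin θ = -0.0633
  √(A²+B²)=0.3082;  θ1 = -1.1673+1.7778 ≈ 0.6105
rotate P by −φ2: (-0.0881, 0.0289, -0.2834)
  A cos θ + B sin θ = C:  0.2281·cos θ + -0.2834·sin θ = -0.1883
  θ2 = atan2(B,A) + arccos(C/0.3638) = 1.2219
φ3=240.0° → target in arm frame (0.0691, 0.0619)
  e−x'=0.0709;  (l²−L²−(e−x')²−y'²−z²)/2L = -0.0048
  γ=atan2(-0.2834,0.0709)=-1.3258;  ψ=arccos(-0.0166)=1.5874;  θ3=γ+ψ≈0.2616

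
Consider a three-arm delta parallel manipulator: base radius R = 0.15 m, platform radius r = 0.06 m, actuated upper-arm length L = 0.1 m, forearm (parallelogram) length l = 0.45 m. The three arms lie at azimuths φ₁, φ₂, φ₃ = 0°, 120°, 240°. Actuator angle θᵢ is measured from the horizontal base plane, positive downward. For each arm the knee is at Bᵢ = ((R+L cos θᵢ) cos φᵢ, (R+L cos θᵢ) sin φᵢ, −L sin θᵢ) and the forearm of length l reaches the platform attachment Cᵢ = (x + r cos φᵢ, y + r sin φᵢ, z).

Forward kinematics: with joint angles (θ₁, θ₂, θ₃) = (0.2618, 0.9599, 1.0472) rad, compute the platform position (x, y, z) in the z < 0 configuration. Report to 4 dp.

S1 = (0.1866·cos0.0°, 0.1866·sin0.0°, -0.0259) = (0.1866, 0.0000, -0.0259)
φ2=120.0°: virtual centre (-0.0737, 0.1276, -0.0819), radius l
arm 3 at φ=240.0°: e+L cos θ3 = 0.1400;  S3 = (-0.0700, -0.1212, -0.0866)
subtract pairs → two planes through P
plane₁₂: -0.5205x+0.2552y+-0.1121z = -0.0071
Cramer: x(z) = 0.0150-0.2262z;  y(z) = 0.0029-0.0222z
sphere 1 gives Az²+Bz+C=0 with A=1.0516, B=0.1293, C=-0.1724;  B²−4AC=0.7418;  roots -0.4709, 0.3480;  negative root z = -0.4709
x = 0.1215, y = 0.0133

(0.1215, 0.0133, -0.4709)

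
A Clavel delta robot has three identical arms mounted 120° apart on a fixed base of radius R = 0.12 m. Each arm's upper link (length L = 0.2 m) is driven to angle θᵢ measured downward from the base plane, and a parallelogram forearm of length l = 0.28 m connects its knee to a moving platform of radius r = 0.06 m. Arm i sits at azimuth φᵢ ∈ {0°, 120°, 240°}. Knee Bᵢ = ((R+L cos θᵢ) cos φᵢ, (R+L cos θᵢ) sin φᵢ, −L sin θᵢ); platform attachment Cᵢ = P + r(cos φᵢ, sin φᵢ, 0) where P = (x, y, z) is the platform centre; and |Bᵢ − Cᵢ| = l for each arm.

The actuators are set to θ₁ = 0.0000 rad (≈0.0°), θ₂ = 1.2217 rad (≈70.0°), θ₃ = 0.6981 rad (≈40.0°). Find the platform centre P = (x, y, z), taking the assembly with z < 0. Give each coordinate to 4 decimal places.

arm 1 at φ=0.0°: (R−r)+L cos θ1 = 0.2600;  centre 1 = (0.2600, 0.0000, 0.0000)
arm 2 at φ=120.0°: (R−r)+L cos θ2 = 0.1284;  centre 2 = (-0.0642, 0.1112, -0.1879)
φ3=240.0°: virtual centre (-0.1066, -0.1846, -0.1286), radius l
subtract pairs → two planes through P
linear system: -0.6484x+0.2224y = -0.0158−-0.3759z; -0.7332x+-0.3693y = -0.0056−-0.2571z
Cramer: x(z) = 0.0176-0.4869z;  y(z) = -0.0197+0.2705z
quadratic in z: (1.3102)z²+(0.2254)z+(-0.0192)=0, √Δ=0.3895 → z ∈ {-0.2346, 0.0626}; z = -0.2346 (taking z<0)
x = 0.1318, y = -0.0832

(0.1318, -0.0832, -0.2346)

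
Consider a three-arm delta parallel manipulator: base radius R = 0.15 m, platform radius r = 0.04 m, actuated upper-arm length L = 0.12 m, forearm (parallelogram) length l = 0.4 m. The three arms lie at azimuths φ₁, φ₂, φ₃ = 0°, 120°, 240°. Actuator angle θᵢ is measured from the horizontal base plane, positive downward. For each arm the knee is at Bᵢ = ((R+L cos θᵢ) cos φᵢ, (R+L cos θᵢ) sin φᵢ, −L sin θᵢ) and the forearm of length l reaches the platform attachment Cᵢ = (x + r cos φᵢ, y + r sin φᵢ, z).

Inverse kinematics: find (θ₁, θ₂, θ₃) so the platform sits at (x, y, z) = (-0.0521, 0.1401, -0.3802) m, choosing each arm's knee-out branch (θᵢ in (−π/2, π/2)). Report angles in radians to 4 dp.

rotate P by −φ1: (-0.0521, 0.1401, -0.3802)
  A=0.1621, B=-0.3802, C=(l²−L²−A²−y'²−z²)/(2L)=-0.1869
  √(A²+B²)=0.4133;  θ1 = -1.1678+2.0400 ≈ 0.8723
φ2=120.0° → target in arm frame (0.1474, -0.0249)
  A cos θ + B sin θ = C:  -0.0374·cos θ + -0.3802·sin θ = -0.0040
  √(A²+B²)=0.3820;  θ2 = -1.6688+1.5814 ≈ -0.0874
arm 3 (φ=240.0°): x'=-0.0953, y'=-0.1152
  e−x'=0.2053;  (l²−L²−(e−x')²−y'²−z²)/2L = -0.2265
  √(A²+B²)=0.4321;  θ3 = -1.0757+2.1225 ≈ 1.0468

θ₁ = 0.8723, θ₂ = -0.0874, θ₃ = 1.0468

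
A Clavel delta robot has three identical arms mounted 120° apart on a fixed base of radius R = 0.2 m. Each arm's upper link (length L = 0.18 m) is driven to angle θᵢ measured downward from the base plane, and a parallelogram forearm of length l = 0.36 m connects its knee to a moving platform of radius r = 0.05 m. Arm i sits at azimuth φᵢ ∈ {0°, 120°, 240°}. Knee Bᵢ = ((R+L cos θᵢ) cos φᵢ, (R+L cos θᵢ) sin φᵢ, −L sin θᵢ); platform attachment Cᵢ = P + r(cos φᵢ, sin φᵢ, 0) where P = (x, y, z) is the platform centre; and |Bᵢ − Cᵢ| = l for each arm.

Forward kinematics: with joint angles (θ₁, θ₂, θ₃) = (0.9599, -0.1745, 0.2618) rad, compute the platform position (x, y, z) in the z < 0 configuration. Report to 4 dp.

arm 1 at φ=0.0°: e+L cos θ1 = 0.2532;  S1 = (0.2532, 0.0000, -0.1474)
S2 = (0.3273·cos120.0°, 0.3273·sin120.0°, 0.0313) = (-0.1636, 0.2834, 0.0313)
S3 = (0.3239·cos240.0°, 0.3239·sin240.0°, -0.0466) = (-0.1619, -0.2805, -0.0466)
subtract pairs → two planes through P
linear system: -0.8338x+0.5668y = 0.0222−0.3574z; -0.8304x+-0.5610y = 0.0212−0.2017z
Cramer: x(z) = -0.0261+0.3355z;  y(z) = 0.0008-0.1370z
into |P−S₁|² = l²: 1.1313z² + 0.1072z + -0.0298 = 0;  Δ = 0.1465;  z = -0.2166 or 0.1218 → z<0 root = -0.2166
x = -0.0987, y = 0.0305

(-0.0987, 0.0305, -0.2166)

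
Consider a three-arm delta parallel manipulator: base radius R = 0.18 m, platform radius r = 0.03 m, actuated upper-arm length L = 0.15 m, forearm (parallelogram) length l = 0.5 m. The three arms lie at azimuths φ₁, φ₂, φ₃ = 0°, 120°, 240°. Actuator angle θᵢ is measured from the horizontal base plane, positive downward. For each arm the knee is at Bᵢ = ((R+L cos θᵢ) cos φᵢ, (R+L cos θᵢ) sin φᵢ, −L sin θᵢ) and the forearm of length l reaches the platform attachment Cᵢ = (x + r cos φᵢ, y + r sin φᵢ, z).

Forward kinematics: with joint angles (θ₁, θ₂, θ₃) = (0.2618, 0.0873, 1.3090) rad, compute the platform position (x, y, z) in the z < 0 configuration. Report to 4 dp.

(0.0835, 0.1904, -0.4500)

φ1=0.0°: virtual centre (0.2949, 0.0000, -0.0388), radius l
φ2=120.0°: virtual centre (-0.1497, 0.2593, -0.0131), radius l
φ3=240.0°: virtual centre (-0.0944, -0.1635, -0.1449), radius l
subtract pairs → two planes through P
linear system: -0.8892x+0.5186y = 0.0014−0.0515z; -0.7786x+-0.3271y = -0.0318−-0.2121z
det = 0.6946;  x = 0.0231+-0.1341z,  y = 0.0423+-0.3293z
quadratic in z: (1.1264)z²+(0.1227)z+(-0.1728)=0, √Δ=0.8910 → z ∈ {-0.4500, 0.3410}; z = -0.4500 (taking z<0)
x = 0.0835, y = 0.1904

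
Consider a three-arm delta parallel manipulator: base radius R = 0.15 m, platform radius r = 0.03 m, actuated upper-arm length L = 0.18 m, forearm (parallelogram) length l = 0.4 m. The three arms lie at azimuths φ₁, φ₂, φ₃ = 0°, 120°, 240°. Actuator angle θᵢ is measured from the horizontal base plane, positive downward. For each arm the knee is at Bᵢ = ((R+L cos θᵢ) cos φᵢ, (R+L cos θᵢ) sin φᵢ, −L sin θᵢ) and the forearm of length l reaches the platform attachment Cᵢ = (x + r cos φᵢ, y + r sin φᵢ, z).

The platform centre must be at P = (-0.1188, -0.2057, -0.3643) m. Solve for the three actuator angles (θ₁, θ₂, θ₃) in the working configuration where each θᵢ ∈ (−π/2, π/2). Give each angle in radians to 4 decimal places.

φ1=0.0° → target in arm frame (-0.1188, -0.2057)
  e−x'=0.2388;  (l²−L²−(e−x')²−y'²−z²)/2L = -0.2901
  √(A²+B²)=0.4356;  θ1 = -0.9906+2.2998 ≈ 1.3092
rotate P by −φ2: (-0.1187, 0.2057, -0.3643)
  e−x'=0.2387;  (l²−L²−(e−x')²−y'²−z²)/2L = -0.2901
  γ=atan2(-0.3643,0.2387)=-0.9907;  ψ=arccos(-0.6661)=2.2997;  θ2=γ+ψ≈1.3090
φ3=240.0° → target in arm frame (0.2375, 0.0000)
  e−x'=-0.1175;  (l²−L²−(e−x')²−y'²−z²)/2L = -0.0526
  θ3 = atan2(B,A) + arccos(C/0.3828) = -0.1743

θ₁ = 1.3092, θ₂ = 1.3090, θ₃ = -0.1743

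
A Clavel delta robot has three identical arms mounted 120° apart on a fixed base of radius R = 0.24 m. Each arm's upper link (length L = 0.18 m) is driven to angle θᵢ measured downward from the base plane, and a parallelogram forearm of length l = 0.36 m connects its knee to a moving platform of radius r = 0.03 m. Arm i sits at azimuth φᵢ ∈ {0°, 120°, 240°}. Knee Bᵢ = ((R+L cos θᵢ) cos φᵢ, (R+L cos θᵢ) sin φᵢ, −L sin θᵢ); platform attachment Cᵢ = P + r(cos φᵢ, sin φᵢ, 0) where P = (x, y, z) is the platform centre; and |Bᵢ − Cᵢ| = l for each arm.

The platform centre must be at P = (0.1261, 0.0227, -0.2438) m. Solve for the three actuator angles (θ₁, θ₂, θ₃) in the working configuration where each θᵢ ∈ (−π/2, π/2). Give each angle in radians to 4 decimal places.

θ₁ = 0.0000, θ₂ = 1.1343, θ₃ = 1.3089

arm 1 (φ=0.0°): x'=0.1261, y'=0.0227
  A=0.0839, B=-0.2438, C=(l²−L²−A²−y'²−z²)/(2L)=0.0839
  γ=atan2(-0.2438,0.0839)=-1.2394;  ψ=arccos(0.3254)=1.2393;  θ1=γ+ψ≈0.0000
arm 2 (φ=120.0°): x'=-0.0434, y'=-0.1206
  e−x'=0.2534;  (l²−L²−(e−x')²−y'²−z²)/2L = -0.1138
  √(A²+B²)=0.3516;  θ2 = -0.7661+1.9005 ≈ 1.1343
φ3=240.0° → target in arm frame (-0.0827, 0.0979)
  A cos θ + B sin θ = C:  0.2927·cos θ + -0.2438·sin θ = -0.1597
  θ3 = atan2(B,A) + arccos(C/0.3809) = 1.3089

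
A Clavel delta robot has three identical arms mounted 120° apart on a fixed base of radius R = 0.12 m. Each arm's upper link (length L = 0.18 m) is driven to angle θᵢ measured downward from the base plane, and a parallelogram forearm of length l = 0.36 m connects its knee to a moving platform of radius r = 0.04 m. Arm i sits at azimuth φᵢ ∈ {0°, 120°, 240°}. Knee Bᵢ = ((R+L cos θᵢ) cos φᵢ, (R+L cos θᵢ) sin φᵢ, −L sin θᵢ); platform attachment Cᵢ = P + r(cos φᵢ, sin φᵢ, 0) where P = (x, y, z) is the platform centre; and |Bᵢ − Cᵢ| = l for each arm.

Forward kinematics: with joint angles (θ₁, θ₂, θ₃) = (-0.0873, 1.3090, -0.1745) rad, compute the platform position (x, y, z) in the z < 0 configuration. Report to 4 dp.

centre 1 = (0.2593·cos0.0°, 0.2593·sin0.0°, 0.0157) = (0.2593, 0.0000, 0.0157)
arm 2 at φ=120.0°: e+L cos θ2 = 0.1266;  centre 2 = (-0.0633, 0.1096, -0.1739)
centre 3 = (0.2573·cos240.0°, 0.2573·sin240.0°, 0.0313) = (-0.1286, -0.2228, 0.0313)
|centre ₂|²−|centre ₁|² = -0.0212;  |centre ₃|²−|centre ₁|² = -0.0003
[-0.6452 0.2193 -0.3791]·P = -0.0212;  [-0.7759 -0.4456 0.0311]·P = -0.0003
det = 0.4576;  x = 0.0208+-0.3543z,  y = -0.0355+0.6867z
sphere 1 gives Az²+Bz+C=0 with A=1.5970, B=0.0888, C=-0.0712;  B²−4AC=0.4628;  roots -0.2408, 0.1852;  negative root z = -0.2408
x = 0.1061, y = -0.2009

(0.1061, -0.2009, -0.2408)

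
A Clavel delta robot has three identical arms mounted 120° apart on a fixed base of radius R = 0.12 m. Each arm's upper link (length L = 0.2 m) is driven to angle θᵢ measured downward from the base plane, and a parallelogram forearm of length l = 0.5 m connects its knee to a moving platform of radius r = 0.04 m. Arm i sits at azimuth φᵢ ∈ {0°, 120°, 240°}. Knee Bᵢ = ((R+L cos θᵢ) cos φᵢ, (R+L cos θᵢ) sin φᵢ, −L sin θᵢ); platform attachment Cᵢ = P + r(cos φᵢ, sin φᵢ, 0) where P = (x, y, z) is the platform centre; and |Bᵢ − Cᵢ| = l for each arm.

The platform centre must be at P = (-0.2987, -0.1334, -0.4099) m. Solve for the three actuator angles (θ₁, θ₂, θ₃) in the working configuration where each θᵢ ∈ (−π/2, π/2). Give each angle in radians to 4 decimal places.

θ₁ = 1.3093, θ₂ = 0.5239, θ₃ = -0.2615

rotate P by −φ1: (-0.2987, -0.1334, -0.4099)
  e−x'=0.3787;  (l²−L²−(e−x')²−y'²−z²)/2L = -0.2981
  √(A²+B²)=0.5581;  θ1 = -0.8249+2.1343 ≈ 1.3093
rotate P by −φ2: (0.0338, 0.3254, -0.4099)
  A=0.0462, B=-0.4099, C=(l²−L²−A²−y'²−z²)/(2L)=-0.1651
  θ2 = atan2(B,A) + arccos(C/0.4125) = 0.5239
φ3=240.0° → target in arm frame (0.2649, -0.1920)
  A=-0.1849, B=-0.4099, C=(l²−L²−A²−y'²−z²)/(2L)=-0.0726
  θ3 = atan2(B,A) + arccos(C/0.4497) = -0.2615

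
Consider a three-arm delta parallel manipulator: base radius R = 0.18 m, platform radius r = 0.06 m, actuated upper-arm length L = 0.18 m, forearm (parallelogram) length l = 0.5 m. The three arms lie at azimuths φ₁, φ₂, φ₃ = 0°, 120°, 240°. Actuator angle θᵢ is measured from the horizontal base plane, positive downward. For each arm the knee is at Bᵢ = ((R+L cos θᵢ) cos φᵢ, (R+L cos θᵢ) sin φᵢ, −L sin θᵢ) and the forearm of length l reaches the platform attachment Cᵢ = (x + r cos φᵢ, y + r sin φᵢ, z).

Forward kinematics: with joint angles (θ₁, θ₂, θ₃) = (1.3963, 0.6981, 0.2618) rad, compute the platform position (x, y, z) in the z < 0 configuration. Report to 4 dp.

φ1=0.0°: virtual centre (0.1513, 0.0000, -0.1773), radius l
φ2=120.0°: virtual centre (-0.1289, 0.2233, -0.1157), radius l
arm 3 at φ=240.0°: (R−r)+L cos θ3 = 0.2939;  centre 3 = (-0.1469, -0.2545, -0.0466)
|centre ₂|²−|centre ₁|² = 0.0256;  |centre ₃|²−|centre ₁|² = 0.0342
linear system: -0.5604x+0.4467y = 0.0256−0.1231z; -0.5964x+-0.5090y = 0.0342−0.2614z
det = 0.5516;  x = -0.0513+0.3253z,  y = -0.0071+0.1324z
sphere 1 gives Az²+Bz+C=0 with A=1.1233, B=0.2209, C=-0.1775;  B²−4AC=0.8463;  roots -0.5078, 0.3112;  negative root z = -0.5078
x = -0.2165, y = -0.0743

(-0.2165, -0.0743, -0.5078)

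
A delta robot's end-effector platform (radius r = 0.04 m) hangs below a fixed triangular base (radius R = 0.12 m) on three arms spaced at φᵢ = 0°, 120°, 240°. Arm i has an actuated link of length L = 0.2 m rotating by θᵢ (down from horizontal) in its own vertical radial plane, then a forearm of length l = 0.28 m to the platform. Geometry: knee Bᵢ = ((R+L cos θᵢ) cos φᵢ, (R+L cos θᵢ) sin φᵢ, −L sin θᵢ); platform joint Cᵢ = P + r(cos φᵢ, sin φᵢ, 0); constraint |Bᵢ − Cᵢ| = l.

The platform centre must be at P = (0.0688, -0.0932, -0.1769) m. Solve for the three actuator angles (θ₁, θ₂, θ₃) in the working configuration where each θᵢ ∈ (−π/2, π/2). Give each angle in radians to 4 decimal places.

θ₁ = 0.0873, θ₂ = 1.1343, θ₃ = 0.2619

φ1=0.0° → target in arm frame (0.0688, -0.0932)
  A=0.0112, B=-0.1769, C=(l²−L²−A²−y'²−z²)/(2L)=-0.0043
  θ1 = atan2(B,A) + arccos(C/0.1773) = 0.0873
φ2=120.0° → target in arm frame (-0.1151, -0.0130)
  A=0.1951, B=-0.1769, C=(l²−L²−A²−y'²−z²)/(2L)=-0.0778
  γ=atan2(-0.1769,0.1951)=-0.7365;  ψ=arccos(-0.2955)=1.8708;  θ2=γ+ψ≈1.1343
arm 3 (φ=240.0°): x'=0.0463, y'=0.1062
  A cos θ + B sin θ = C:  0.0337·cos θ + -0.1769·sin θ = -0.0133
  γ=atan2(-0.1769,0.0337)=-1.3826;  ψ=arccos(-0.0736)=1.6445;  θ3=γ+ψ≈0.2619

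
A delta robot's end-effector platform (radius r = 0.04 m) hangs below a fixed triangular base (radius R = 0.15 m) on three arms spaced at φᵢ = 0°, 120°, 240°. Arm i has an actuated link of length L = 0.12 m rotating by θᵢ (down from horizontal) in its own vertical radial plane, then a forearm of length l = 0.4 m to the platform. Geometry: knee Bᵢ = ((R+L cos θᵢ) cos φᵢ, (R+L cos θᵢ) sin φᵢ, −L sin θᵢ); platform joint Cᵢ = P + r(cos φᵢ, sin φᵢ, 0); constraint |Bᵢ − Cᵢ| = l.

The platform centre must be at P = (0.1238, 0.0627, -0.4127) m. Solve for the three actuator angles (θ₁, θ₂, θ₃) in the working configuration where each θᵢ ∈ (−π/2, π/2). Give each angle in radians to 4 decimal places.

θ₁ = 0.2619, θ₂ = 0.8729, θ₃ = 1.3093

rotate P by −φ1: (0.1238, 0.0627, -0.4127)
  A cos θ + B sin θ = C:  -0.0138·cos θ + -0.4127·sin θ = -0.1202
  γ=atan2(-0.4127,-0.0138)=-1.6042;  ψ=arccos(-0.2910)=1.8661;  θ1=γ+ψ≈0.2619
φ2=120.0° → target in arm frame (-0.0076, -0.1386)
  A=0.1176, B=-0.4127, C=(l²−L²−A²−y'²−z²)/(2L)=-0.2406
  γ=atan2(-0.4127,0.1176)=-1.2932;  ψ=arccos(-0.5607)=2.1661;  θ2=γ+ψ≈0.8729
φ3=240.0° → target in arm frame (-0.1162, 0.0759)
  A=0.2262, B=-0.4127, C=(l²−L²−A²−y'²−z²)/(2L)=-0.3402
  γ=atan2(-0.4127,0.2262)=-1.0694;  ψ=arccos(-0.7228)=2.3787;  θ3=γ+ψ≈1.3093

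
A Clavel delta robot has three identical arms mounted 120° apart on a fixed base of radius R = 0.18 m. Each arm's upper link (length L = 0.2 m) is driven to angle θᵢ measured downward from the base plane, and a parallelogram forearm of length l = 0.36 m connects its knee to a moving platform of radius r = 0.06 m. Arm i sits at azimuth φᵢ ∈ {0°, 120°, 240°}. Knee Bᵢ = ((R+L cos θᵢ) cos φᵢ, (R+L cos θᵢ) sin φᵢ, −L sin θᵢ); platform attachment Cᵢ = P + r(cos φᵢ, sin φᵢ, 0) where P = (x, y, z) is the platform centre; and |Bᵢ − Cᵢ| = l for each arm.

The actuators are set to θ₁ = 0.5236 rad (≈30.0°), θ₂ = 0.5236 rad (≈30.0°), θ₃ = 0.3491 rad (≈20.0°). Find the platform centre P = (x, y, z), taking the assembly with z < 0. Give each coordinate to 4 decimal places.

arm 1 at φ=0.0°: (R−r)+L cos θ1 = 0.2932;  S1 = (0.2932, 0.0000, -0.1000)
S2 = (0.2932·cos120.0°, 0.2932·sin120.0°, -0.1000) = (-0.1466, 0.2539, -0.1000)
arm 3 at φ=240.0°: (R−r)+L cos θ3 = 0.3079;  S3 = (-0.1540, -0.2667, -0.0684)
eliminate P² terms by subtracting sphere 1 from 2 and 3
plane₁₂: -0.8796x+0.5078y+0.0000z = 0.0000
det = 0.9233;  x = -0.0019+0.0347z,  y = -0.0034+0.0602z
sphere 1 gives Az²+Bz+C=0 with A=1.0048, B=0.1791, C=-0.0325;  B²−4AC=0.1626;  roots -0.2898, 0.1115;  negative root z = -0.2898
x = -0.0120, y = -0.0208

(-0.0120, -0.0208, -0.2898)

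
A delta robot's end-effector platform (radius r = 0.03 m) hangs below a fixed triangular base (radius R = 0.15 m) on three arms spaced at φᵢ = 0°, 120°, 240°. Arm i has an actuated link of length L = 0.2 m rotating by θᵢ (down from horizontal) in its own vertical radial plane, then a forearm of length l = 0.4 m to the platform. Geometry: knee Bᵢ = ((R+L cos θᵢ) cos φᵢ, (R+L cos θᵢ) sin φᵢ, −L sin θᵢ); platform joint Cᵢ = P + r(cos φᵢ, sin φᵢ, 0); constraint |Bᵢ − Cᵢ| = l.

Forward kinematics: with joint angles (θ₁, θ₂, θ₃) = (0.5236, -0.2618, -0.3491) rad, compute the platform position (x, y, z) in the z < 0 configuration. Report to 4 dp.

O1 = (0.2932·cos0.0°, 0.2932·sin0.0°, -0.1000) = (0.2932, 0.0000, -0.1000)
arm 2 at φ=120.0°: ρ2 = 0.3132;  O2 = (-0.1566, 0.2712, 0.0518)
arm 3 at φ=240.0°: ρ3 = 0.3079;  O3 = (-0.1540, -0.2667, 0.0684)
|O₂|²−|O₁|² = 0.0048;  |O₃|²−|O₁|² = 0.0035
plane₁₂: -0.8996x+0.5425y+0.3035z = 0.0048
det = 0.9649;  x = -0.0046+0.3571z,  y = 0.0011+0.0327z
sphere 1 gives Az²+Bz+C=0 with A=1.1286, B=-0.0127, C=-0.0613;  B²−4AC=0.2768;  roots -0.2275, 0.2387;  negative root z = -0.2275
x = -0.0859, y = -0.0063

(-0.0859, -0.0063, -0.2275)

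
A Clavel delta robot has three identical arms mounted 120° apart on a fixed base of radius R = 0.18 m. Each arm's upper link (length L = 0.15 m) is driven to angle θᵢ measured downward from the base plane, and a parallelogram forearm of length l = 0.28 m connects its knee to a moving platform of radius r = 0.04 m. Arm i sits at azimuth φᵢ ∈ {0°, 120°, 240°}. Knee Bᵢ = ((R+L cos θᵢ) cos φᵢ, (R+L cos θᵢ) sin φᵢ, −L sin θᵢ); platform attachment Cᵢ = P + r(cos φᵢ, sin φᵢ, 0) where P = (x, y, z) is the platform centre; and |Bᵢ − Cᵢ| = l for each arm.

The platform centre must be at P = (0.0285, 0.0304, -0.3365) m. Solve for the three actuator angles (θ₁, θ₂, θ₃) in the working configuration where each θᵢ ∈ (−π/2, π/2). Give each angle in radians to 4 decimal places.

θ₁ = 1.0471, θ₂ = 1.1346, θ₃ = 1.3966

φ1=0.0° → target in arm frame (0.0285, 0.0304)
  e−x'=0.1115;  (l²−L²−(e−x')²−y'²−z²)/2L = -0.2356
  θ1 = atan2(B,A) + arccos(C/0.3545) = 1.0471
arm 2 (φ=120.0°): x'=0.0121, y'=-0.0399
  e−x'=0.1279;  (l²−L²−(e−x')²−y'²−z²)/2L = -0.2510
  θ2 = atan2(B,A) + arccos(C/0.3600) = 1.1346
arm 3 (φ=240.0°): x'=-0.0406, y'=0.0095
  e−x'=0.1806;  (l²−L²−(e−x')²−y'²−z²)/2L = -0.3001
  √(A²+B²)=0.3819;  θ3 = -1.0783+2.4748 ≈ 1.3966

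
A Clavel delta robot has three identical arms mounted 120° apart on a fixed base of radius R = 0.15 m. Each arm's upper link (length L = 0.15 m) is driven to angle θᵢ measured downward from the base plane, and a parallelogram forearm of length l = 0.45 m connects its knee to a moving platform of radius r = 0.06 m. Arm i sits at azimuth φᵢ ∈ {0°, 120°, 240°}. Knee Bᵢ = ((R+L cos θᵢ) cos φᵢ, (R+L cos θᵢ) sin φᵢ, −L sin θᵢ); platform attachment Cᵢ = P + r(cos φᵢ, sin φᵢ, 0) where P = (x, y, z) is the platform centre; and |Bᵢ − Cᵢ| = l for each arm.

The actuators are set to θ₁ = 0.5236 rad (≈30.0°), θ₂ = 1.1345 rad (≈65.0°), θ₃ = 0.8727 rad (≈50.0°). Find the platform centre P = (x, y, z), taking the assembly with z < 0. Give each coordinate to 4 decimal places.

φ1=0.0°: virtual centre (0.2199, 0.0000, -0.0750), radius l
S2 = (0.1534·cos120.0°, 0.1534·sin120.0°, -0.1359) = (-0.0767, 0.1328, -0.1359)
S3 = (0.1864·cos240.0°, 0.1864·sin240.0°, -0.1149) = (-0.0932, -0.1614, -0.1149)
subtract pairs → two planes through P
plane₁₂: -0.5932x+0.2657y+-0.1219z = -0.0120
Cramer: x(z) = 0.0153-0.1692z;  y(z) = -0.0110+0.0810z
quadratic in z: (1.0352)z²+(0.2175)z+(-0.1549)=0, √Δ=0.8298 → z ∈ {-0.5059, 0.2958}; z = -0.5059 (taking z<0)
x = 0.1009, y = -0.0519

(0.1009, -0.0519, -0.5059)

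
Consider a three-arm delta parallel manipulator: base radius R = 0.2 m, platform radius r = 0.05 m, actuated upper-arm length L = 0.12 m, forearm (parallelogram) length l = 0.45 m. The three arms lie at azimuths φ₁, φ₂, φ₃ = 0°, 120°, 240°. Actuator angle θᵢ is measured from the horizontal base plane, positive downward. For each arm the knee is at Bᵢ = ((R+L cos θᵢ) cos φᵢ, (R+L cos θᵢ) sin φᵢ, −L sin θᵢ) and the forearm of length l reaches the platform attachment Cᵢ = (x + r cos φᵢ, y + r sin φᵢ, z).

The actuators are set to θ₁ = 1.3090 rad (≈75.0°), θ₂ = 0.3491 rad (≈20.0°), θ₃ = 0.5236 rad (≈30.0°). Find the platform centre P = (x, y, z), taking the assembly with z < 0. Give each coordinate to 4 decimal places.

φ1=0.0°: virtual centre (0.1811, 0.0000, -0.1159), radius l
arm 2 at φ=120.0°: e+L cos θ2 = 0.2628;  centre 2 = (-0.1314, 0.2276, -0.0410)
φ3=240.0°: virtual centre (-0.1270, -0.2199, -0.0600), radius l
subtract pairs → two planes through P
plane₁₂: -0.6249x+0.4551y+0.1497z = 0.0245
Cramer: x(z) = -0.0373+0.2103z;  y(z) = 0.0026-0.0403z
sphere 1 gives Az²+Bz+C=0 with A=1.0458, B=0.1398, C=-0.1414;  B²−4AC=0.6109;  roots -0.4405, 0.3069;  negative root z = -0.4405
x = -0.1300, y = 0.0203

(-0.1300, 0.0203, -0.4405)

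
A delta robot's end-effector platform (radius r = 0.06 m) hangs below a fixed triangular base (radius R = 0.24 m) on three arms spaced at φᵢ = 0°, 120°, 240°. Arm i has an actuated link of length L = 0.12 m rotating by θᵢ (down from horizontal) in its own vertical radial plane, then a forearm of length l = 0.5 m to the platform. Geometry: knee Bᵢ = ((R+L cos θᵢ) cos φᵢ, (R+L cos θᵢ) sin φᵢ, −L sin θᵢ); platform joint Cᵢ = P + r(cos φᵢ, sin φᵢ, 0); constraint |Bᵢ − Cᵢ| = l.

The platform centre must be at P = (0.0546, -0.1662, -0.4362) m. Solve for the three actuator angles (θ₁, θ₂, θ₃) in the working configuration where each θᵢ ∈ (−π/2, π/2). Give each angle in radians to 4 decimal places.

θ₁ = 0.2617, θ₂ = 1.3091, θ₃ = -0.0877

rotate P by −φ1: (0.0546, -0.1662, -0.4362)
  A=0.1254, B=-0.4362, C=(l²−L²−A²−y'²−z²)/(2L)=0.0083
  θ1 = atan2(B,A) + arccos(C/0.4539) = 0.2617
arm 2 (φ=120.0°): x'=-0.1712, y'=0.0358
  e−x'=0.3512;  (l²−L²−(e−x')²−y'²−z²)/2L = -0.3305
  θ2 = atan2(B,A) + arccos(C/0.5600) = 1.3091
arm 3 (φ=240.0°): x'=0.1166, y'=0.1304
  A cos θ + B sin θ = C:  0.0634·cos θ + -0.4362·sin θ = 0.1013
  γ=atan2(-0.4362,0.0634)=-1.4265;  ψ=arccos(0.2298)=1.3389;  θ3=γ+ψ≈-0.0877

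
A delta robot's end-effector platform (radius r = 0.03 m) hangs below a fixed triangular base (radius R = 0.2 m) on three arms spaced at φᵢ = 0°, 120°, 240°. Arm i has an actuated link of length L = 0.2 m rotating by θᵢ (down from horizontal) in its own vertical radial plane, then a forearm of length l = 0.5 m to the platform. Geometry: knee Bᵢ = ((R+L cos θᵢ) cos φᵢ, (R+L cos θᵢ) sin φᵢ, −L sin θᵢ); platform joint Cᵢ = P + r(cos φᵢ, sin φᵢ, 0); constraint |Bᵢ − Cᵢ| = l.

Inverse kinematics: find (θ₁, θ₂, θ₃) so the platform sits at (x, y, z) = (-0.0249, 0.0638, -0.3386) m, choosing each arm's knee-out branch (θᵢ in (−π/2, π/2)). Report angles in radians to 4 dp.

arm 1 (φ=0.0°): x'=-0.0249, y'=0.0638
  A=0.1949, B=-0.3386, C=(l²−L²−A²−y'²−z²)/(2L)=0.1332
  √(A²+B²)=0.3907;  θ1 = -1.0485+1.2228 ≈ 0.1743
φ2=120.0° → target in arm frame (0.0677, -0.0103)
  e−x'=0.1023;  (l²−L²−(e−x')²−y'²−z²)/2L = 0.2119
  γ=atan2(-0.3386,0.1023)=-1.2774;  ψ=arccos(0.5992)=0.9283;  θ2=γ+ψ≈-0.3491
φ3=240.0° → target in arm frame (-0.0428, -0.0535)
  A cos θ + B sin θ = C:  0.2128·cos θ + -0.3386·sin θ = 0.1180
  θ3 = atan2(B,A) + arccos(C/0.3999) = 0.2615

θ₁ = 0.1743, θ₂ = -0.3491, θ₃ = 0.2615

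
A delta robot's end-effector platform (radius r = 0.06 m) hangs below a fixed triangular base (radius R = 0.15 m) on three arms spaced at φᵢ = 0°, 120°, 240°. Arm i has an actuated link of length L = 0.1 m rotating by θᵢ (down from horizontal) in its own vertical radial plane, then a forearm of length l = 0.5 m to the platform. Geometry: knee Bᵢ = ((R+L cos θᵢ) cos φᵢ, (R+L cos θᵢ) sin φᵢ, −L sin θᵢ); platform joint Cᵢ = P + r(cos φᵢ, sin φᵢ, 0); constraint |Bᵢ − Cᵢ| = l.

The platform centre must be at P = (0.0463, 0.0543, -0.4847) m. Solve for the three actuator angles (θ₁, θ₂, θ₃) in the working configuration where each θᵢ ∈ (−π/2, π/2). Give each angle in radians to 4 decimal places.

rotate P by −φ1: (0.0463, 0.0543, -0.4847)
  A=0.0437, B=-0.4847, C=(l²−L²−A²−y'²−z²)/(2L)=0.0010
  √(A²+B²)=0.4867;  θ1 = -1.4809+1.5687 ≈ 0.0878
arm 2 (φ=120.0°): x'=0.0239, y'=-0.0672
  A=0.0661, B=-0.4847, C=(l²−L²−A²−y'²−z²)/(2L)=-0.0191
  √(A²+B²)=0.4892;  θ2 = -1.4352+1.6099 ≈ 0.1747
rotate P by −φ3: (-0.0702, 0.0129, -0.4847)
  A cos θ + B sin θ = C:  0.1602·cos θ + -0.4847·sin θ = -0.1038
  θ3 = atan2(B,A) + arccos(C/0.5105) = 0.5239

θ₁ = 0.0878, θ₂ = 0.1747, θ₃ = 0.5239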